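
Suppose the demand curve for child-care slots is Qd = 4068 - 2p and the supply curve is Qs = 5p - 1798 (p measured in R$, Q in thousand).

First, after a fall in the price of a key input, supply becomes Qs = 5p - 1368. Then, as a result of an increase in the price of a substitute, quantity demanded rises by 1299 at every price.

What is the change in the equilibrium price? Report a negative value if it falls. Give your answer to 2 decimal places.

+124.14

Solve the original market: 4068 - 2p = 5p - 1798, hence p = 838 and Q = 2392.
After the shift, demand is Qd = 5367 - 2p and supply is Qs = 5p - 1368.
Clearing the new market: 5367 - 2p = 5p - 1368, so p = 6735/7 ≈ 962.1429 and Q = 24099/7 ≈ 3442.7143.
Δp = 962.1429 − 838 = +124.14.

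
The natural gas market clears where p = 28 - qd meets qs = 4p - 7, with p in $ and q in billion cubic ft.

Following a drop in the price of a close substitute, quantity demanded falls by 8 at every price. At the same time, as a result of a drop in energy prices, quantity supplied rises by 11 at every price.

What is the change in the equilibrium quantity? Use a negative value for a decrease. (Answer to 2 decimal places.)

-4.20

Initially, 28 - p = 4p - 7, so 35 = 5p and p = 7, q = 21.
The new curves are qd = 20 - p (demand) and qs = 4p + 4 (supply).
New equilibrium: 20 - p = 4p + 4 ⇒ 16 = 5p ⇒ p = 3.2, q = 16.8.
Δq = 16.8 − 21 = -4.20.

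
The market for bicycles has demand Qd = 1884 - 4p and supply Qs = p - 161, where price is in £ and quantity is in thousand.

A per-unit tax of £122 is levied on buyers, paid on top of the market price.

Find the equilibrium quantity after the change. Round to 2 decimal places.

Initially, 1884 - 4p = p - 161, so 2045 = 5p and p = 409, Q = 248.
Since buyers pay the price plus the tax, the effective demand curve becomes Qd = 1396 - 4p.
New equilibrium: 1396 - 4p = p - 161 ⇒ 1557 = 5p ⇒ p = 311.4, Q = 150.4.

150.40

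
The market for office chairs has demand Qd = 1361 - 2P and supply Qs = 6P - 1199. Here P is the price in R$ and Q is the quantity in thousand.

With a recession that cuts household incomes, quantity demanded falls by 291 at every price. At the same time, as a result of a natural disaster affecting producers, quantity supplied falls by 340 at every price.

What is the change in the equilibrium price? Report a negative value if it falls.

Before the shock: 1361 - 2P = 6P - 1199 ⇒ 2560 = 8P ⇒ P = 320, Q = 721.
The new curves are Qd = 1070 - 2P (demand) and Qs = 6P - 1539 (supply).
Equate the new curves: 1070 - 2P = 6P - 1539, giving 2609 = 8P, P = 326.125, Q = 417.75.
ΔP = 326.125 − 320 = +6.125.

+6.125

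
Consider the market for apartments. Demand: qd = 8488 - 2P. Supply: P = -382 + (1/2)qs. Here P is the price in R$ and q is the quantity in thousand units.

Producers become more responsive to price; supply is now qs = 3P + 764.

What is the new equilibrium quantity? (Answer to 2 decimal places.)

Original equilibrium: 8488 - 2P = 2P + 764 gives 7724 = 4P, so P = 1931 and q = 4626.
The new curves are qd = 8488 - 2P (demand) and qs = 3P + 764 (supply).
New equilibrium: 8488 - 2P = 3P + 764 ⇒ 7724 = 5P ⇒ P = 1544.8, q = 5398.4.

5398.40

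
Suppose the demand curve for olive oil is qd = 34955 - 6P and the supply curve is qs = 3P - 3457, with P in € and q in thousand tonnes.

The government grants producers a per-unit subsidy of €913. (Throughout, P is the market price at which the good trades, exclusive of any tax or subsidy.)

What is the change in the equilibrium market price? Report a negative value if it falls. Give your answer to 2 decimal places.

Before the shock: 34955 - 6P = 3P - 3457 ⇒ 38412 = 9P ⇒ P = 4268, q = 9347.
Since sellers receive the price plus the subsidy, the effective supply curve becomes qs = 3P - 718.
Clearing the new market: 34955 - 6P = 3P - 718, so P = 11891/3 ≈ 3963.6667 and q = 11173.
ΔP = 3963.6667 − 4268 = -304.33.

-304.33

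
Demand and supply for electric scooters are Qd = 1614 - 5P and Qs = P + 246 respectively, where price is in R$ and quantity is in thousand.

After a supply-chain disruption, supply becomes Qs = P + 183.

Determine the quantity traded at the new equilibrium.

Initially, 1614 - 5P = P + 246, so 1368 = 6P and P = 228, Q = 474.
The shock moves the curves to Qd = 1614 - 5P and Qs = P + 183.
New equilibrium: 1614 - 5P = P + 183 ⇒ 1431 = 6P ⇒ P = 238.5, Q = 421.5.

421.5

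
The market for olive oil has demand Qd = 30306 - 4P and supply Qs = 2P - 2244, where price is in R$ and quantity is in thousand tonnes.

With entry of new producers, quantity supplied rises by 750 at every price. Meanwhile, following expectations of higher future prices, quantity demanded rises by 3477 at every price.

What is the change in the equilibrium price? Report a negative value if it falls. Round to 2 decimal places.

Before the shock: 30306 - 4P = 2P - 2244 ⇒ 32550 = 6P ⇒ P = 5425, Q = 8606.
With the change applied: demand Qd = 33783 - 4P, supply Qs = 2P - 1494.
Setting them equal: 33783 - 4P = 2P - 1494 → 35277 = 6P, so P = 5879.5 and Q = 10265.
ΔP = 5879.5 − 5425 = +454.50.

+454.50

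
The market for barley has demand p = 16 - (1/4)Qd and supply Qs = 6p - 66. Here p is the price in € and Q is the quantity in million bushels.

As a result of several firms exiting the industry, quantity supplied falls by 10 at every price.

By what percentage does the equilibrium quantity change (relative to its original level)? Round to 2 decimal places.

-33.33

Before the shock: 64 - 4p = 6p - 66 ⇒ 130 = 10p ⇒ p = 13, Q = 12.
After the shift, demand is Qd = 64 - 4p and supply is Qs = 6p - 76.
Equate the new curves: 64 - 4p = 6p - 76, giving 140 = 10p, p = 14, Q = 8.
%ΔQ = (8 − 12) / 12 × 100 = -33.33%.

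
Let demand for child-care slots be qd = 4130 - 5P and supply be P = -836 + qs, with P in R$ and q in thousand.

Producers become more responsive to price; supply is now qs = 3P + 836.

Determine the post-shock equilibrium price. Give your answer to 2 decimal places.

411.75

Original equilibrium: 4130 - 5P = P + 836 gives 3294 = 6P, so P = 549 and q = 1385.
The shock moves the curves to qd = 4130 - 5P and qs = 3P + 836.
Setting them equal: 4130 - 5P = 3P + 836 → 3294 = 8P, so P = 411.75 and q = 2071.25.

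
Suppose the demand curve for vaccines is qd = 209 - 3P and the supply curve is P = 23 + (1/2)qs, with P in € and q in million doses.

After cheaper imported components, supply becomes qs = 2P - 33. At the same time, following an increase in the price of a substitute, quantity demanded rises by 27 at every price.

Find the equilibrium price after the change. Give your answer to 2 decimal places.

53.80

Before the shock: 209 - 3P = 2P - 46 ⇒ 255 = 5P ⇒ P = 51, q = 56.
After the shift, demand is qd = 236 - 3P and supply is qs = 2P - 33.
Equate the new curves: 236 - 3P = 2P - 33, giving 269 = 5P, P = 53.8, q = 74.6.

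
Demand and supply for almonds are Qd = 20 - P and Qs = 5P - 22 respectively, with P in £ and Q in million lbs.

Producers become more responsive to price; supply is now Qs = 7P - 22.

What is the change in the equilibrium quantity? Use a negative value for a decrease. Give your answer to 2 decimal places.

+1.75

Initially, 20 - P = 5P - 22, so 42 = 6P and P = 7, Q = 13.
After the shift, demand is Qd = 20 - P and supply is Qs = 7P - 22.
New equilibrium: 20 - P = 7P - 22 ⇒ 42 = 8P ⇒ P = 5.25, Q = 14.75.
ΔQ = 14.75 − 13 = +1.75.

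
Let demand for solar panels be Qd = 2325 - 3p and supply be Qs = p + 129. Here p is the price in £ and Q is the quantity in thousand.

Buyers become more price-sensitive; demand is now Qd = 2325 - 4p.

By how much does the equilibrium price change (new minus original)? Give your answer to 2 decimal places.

Before the shock: 2325 - 3p = p + 129 ⇒ 2196 = 4p ⇒ p = 549, Q = 678.
The new curves are Qd = 2325 - 4p (demand) and Qs = p + 129 (supply).
Setting them equal: 2325 - 4p = p + 129 → 2196 = 5p, so p = 439.2 and Q = 568.2.
Δp = 439.2 − 549 = -109.80.

-109.80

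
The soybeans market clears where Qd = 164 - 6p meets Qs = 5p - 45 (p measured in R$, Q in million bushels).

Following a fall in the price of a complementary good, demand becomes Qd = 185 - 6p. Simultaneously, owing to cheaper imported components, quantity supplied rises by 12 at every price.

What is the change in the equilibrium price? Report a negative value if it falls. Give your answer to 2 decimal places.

+0.82

Before the shock: 164 - 6p = 5p - 45 ⇒ 209 = 11p ⇒ p = 19, Q = 50.
The new curves are Qd = 185 - 6p (demand) and Qs = 5p - 33 (supply).
Equate the new curves: 185 - 6p = 5p - 33, giving 218 = 11p, p = 218/11 ≈ 19.8182, Q = 727/11 ≈ 66.0909.
Δp = 19.8182 − 19 = +0.82.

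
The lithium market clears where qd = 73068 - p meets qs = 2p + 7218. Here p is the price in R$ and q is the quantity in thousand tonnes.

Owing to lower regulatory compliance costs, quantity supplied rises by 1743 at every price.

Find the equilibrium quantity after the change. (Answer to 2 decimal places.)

Solve the original market: 73068 - p = 2p + 7218, hence p = 21950 and q = 51118.
With the change applied: demand qd = 73068 - p, supply qs = 2p + 8961.
Clearing the new market: 73068 - p = 2p + 8961, so p = 21369 and q = 51699.

51699.00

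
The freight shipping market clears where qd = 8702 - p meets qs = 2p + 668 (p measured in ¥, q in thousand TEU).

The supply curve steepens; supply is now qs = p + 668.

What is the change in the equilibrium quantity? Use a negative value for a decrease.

-1339

Original equilibrium: 8702 - p = 2p + 668 gives 8034 = 3p, so p = 2678 and q = 6024.
The shock moves the curves to qd = 8702 - p and qs = p + 668.
Setting them equal: 8702 - p = p + 668 → 8034 = 2p, so p = 4017 and q = 4685.
Δq = 4685 − 6024 = -1339.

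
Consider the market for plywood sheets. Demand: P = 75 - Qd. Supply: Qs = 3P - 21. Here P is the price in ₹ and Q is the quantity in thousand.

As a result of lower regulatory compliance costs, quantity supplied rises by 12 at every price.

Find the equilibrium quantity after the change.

Before the shock: 75 - P = 3P - 21 ⇒ 96 = 4P ⇒ P = 24, Q = 51.
After the shift, demand is Qd = 75 - P and supply is Qs = 3P - 9.
New equilibrium: 75 - P = 3P - 9 ⇒ 84 = 4P ⇒ P = 21, Q = 54.

54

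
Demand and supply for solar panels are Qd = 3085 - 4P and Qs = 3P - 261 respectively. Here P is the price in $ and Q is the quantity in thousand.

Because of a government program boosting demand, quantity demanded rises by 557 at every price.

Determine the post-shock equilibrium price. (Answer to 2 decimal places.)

Before the shock: 3085 - 4P = 3P - 261 ⇒ 3346 = 7P ⇒ P = 478, Q = 1173.
The shock moves the curves to Qd = 3642 - 4P and Qs = 3P - 261.
New equilibrium: 3642 - 4P = 3P - 261 ⇒ 3903 = 7P ⇒ P = 3903/7 ≈ 557.5714, Q = 9882/7 ≈ 1411.7143.

557.57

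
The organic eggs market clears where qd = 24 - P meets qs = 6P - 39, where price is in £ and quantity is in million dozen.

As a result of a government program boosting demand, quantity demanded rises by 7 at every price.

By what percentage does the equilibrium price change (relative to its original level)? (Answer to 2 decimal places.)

+11.11

Solve the original market: 24 - P = 6P - 39, hence P = 9 and q = 15.
With the change applied: demand qd = 31 - P, supply qs = 6P - 39.
Clearing the new market: 31 - P = 6P - 39, so P = 10 and q = 21.
%ΔP = (10 − 9) / 9 × 100 = +11.11%.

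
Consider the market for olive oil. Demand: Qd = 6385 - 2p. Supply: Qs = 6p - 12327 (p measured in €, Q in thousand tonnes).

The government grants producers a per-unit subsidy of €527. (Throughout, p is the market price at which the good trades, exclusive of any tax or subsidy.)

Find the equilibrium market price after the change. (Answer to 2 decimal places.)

1943.75

Initially, 6385 - 2p = 6p - 12327, so 18712 = 8p and p = 2339, Q = 1707.
Since sellers receive the price plus the subsidy, the effective supply curve becomes Qs = 6p - 9165.
Setting them equal: 6385 - 2p = 6p - 9165 → 15550 = 8p, so p = 1943.75 and Q = 2497.5.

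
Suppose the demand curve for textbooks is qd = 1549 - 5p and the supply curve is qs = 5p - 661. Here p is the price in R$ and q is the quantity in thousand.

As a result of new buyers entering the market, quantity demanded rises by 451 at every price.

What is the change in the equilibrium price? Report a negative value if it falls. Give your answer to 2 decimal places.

Initially, 1549 - 5p = 5p - 661, so 2210 = 10p and p = 221, q = 444.
The shock moves the curves to qd = 2000 - 5p and qs = 5p - 661.
Setting them equal: 2000 - 5p = 5p - 661 → 2661 = 10p, so p = 266.1 and q = 669.5.
Δp = 266.1 − 221 = +45.10.

+45.10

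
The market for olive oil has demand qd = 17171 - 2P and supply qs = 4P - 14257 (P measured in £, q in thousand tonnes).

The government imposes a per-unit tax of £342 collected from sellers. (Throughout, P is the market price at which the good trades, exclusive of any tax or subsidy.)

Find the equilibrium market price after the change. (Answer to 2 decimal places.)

5466.00

Initially, 17171 - 2P = 4P - 14257, so 31428 = 6P and P = 5238, q = 6695.
Since sellers keep the price net of the tax, the effective supply curve becomes qs = 4P - 15625.
New equilibrium: 17171 - 2P = 4P - 15625 ⇒ 32796 = 6P ⇒ P = 5466, q = 6239.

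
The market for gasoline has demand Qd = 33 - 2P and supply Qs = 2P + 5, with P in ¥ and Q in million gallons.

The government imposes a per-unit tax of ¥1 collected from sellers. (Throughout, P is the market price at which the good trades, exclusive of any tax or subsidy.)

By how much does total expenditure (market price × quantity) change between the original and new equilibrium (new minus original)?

+2

Original equilibrium: 33 - 2P = 2P + 5 gives 28 = 4P, so P = 7 and Q = 19.
Since sellers keep the price net of the tax, the effective supply curve becomes Qs = 2P + 3.
Equate the new curves: 33 - 2P = 2P + 3, giving 30 = 4P, P = 7.5, Q = 18.
Expenditure moves from 7×19 = 133 to 7.5×18 = 135; change = +2.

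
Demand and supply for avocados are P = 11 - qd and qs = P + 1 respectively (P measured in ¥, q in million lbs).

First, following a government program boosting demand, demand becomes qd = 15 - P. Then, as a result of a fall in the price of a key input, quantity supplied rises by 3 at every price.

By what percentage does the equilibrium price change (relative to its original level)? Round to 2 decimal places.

+10.00

Original equilibrium: 11 - P = P + 1 gives 10 = 2P, so P = 5 and q = 6.
The new curves are qd = 15 - P (demand) and qs = P + 4 (supply).
Setting them equal: 15 - P = P + 4 → 11 = 2P, so P = 5.5 and q = 9.5.
%ΔP = (5.5 − 5) / 5 × 100 = +10.00%.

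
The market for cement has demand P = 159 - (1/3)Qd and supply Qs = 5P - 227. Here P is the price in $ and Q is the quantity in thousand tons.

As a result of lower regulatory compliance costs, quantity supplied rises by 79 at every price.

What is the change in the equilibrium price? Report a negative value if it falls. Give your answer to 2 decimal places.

Before the shock: 477 - 3P = 5P - 227 ⇒ 704 = 8P ⇒ P = 88, Q = 213.
The shock moves the curves to Qd = 477 - 3P and Qs = 5P - 148.
Clearing the new market: 477 - 3P = 5P - 148, so P = 78.125 and Q = 242.625.
ΔP = 78.125 − 88 = -9.88.

-9.88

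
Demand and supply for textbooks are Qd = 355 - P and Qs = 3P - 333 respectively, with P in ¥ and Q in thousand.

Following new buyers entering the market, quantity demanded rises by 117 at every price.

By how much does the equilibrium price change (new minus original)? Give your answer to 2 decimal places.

+29.25

Before the shock: 355 - P = 3P - 333 ⇒ 688 = 4P ⇒ P = 172, Q = 183.
The new curves are Qd = 472 - P (demand) and Qs = 3P - 333 (supply).
Setting them equal: 472 - P = 3P - 333 → 805 = 4P, so P = 201.25 and Q = 270.75.
ΔP = 201.25 − 172 = +29.25.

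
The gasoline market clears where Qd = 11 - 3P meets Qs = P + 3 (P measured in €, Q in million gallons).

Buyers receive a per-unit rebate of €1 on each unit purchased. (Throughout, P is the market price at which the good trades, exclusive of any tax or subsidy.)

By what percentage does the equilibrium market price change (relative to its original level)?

+37.5

Original equilibrium: 11 - 3P = P + 3 gives 8 = 4P, so P = 2 and Q = 5.
Since buyers' out-of-pocket price is the market price minus the rebate, the effective demand curve becomes Qd = 14 - 3P.
New equilibrium: 14 - 3P = P + 3 ⇒ 11 = 4P ⇒ P = 2.75, Q = 5.75.
%ΔP = (2.75 − 2) / 2 × 100 = +37.5%.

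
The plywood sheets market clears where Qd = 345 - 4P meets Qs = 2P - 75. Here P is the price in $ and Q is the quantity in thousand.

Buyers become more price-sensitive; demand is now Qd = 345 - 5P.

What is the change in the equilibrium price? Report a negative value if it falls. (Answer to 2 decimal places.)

-10.00

Original equilibrium: 345 - 4P = 2P - 75 gives 420 = 6P, so P = 70 and Q = 65.
After the shift, demand is Qd = 345 - 5P and supply is Qs = 2P - 75.
Equate the new curves: 345 - 5P = 2P - 75, giving 420 = 7P, P = 60, Q = 45.
ΔP = 60 − 70 = -10.00.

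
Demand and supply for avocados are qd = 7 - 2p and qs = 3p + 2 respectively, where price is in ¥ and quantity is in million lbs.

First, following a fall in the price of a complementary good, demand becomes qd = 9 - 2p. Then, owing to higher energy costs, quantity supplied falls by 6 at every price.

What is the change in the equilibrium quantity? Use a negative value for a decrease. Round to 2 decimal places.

Before the shock: 7 - 2p = 3p + 2 ⇒ 5 = 5p ⇒ p = 1, q = 5.
With the change applied: demand qd = 9 - 2p, supply qs = 3p - 4.
Clearing the new market: 9 - 2p = 3p - 4, so p = 2.6 and q = 3.8.
Δq = 3.8 − 5 = -1.20.

-1.20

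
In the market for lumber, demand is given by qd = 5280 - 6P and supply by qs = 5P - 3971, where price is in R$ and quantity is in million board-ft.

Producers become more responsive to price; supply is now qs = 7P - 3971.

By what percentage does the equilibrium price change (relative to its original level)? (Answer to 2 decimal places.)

-15.38

Before the shock: 5280 - 6P = 5P - 3971 ⇒ 9251 = 11P ⇒ P = 841, q = 234.
After the shift, demand is qd = 5280 - 6P and supply is qs = 7P - 3971.
Equate the new curves: 5280 - 6P = 7P - 3971, giving 9251 = 13P, P = 9251/13 ≈ 711.6154, q = 13134/13 ≈ 1010.3077.
%ΔP = (711.6154 − 841) / 841 × 100 = -15.38%.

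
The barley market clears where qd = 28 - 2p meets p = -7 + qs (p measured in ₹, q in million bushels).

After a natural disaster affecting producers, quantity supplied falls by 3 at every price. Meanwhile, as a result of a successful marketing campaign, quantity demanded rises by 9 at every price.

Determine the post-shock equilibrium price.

Original equilibrium: 28 - 2p = p + 7 gives 21 = 3p, so p = 7 and q = 14.
With the change applied: demand qd = 37 - 2p, supply qs = p + 4.
Clearing the new market: 37 - 2p = p + 4, so p = 11 and q = 15.

11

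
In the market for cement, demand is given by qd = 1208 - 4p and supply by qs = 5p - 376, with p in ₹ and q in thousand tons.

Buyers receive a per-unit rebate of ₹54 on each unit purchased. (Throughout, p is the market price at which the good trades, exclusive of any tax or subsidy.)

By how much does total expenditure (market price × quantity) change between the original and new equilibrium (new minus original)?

+36096

Original equilibrium: 1208 - 4p = 5p - 376 gives 1584 = 9p, so p = 176 and q = 504.
Since buyers' out-of-pocket price is the market price minus the rebate, the effective demand curve becomes qd = 1424 - 4p.
Clearing the new market: 1424 - 4p = 5p - 376, so p = 200 and q = 624.
Expenditure moves from 176×504 = 88704 to 200×624 = 124800; change = +36096.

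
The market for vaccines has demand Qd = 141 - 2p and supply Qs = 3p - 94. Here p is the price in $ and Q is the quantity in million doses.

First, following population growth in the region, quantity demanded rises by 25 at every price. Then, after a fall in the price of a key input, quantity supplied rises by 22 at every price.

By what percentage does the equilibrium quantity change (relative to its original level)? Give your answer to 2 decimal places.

+50.64

Initially, 141 - 2p = 3p - 94, so 235 = 5p and p = 47, Q = 47.
With the change applied: demand Qd = 166 - 2p, supply Qs = 3p - 72.
Equate the new curves: 166 - 2p = 3p - 72, giving 238 = 5p, p = 47.6, Q = 70.8.
%ΔQ = (70.8 − 47) / 47 × 100 = +50.64%.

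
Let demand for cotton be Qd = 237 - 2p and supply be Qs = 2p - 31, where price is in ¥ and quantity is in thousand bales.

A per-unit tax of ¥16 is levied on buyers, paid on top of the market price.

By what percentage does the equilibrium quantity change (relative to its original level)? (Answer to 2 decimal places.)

-15.53

Before the shock: 237 - 2p = 2p - 31 ⇒ 268 = 4p ⇒ p = 67, Q = 103.
Since buyers pay the price plus the tax, the effective demand curve becomes Qd = 205 - 2p.
New equilibrium: 205 - 2p = 2p - 31 ⇒ 236 = 4p ⇒ p = 59, Q = 87.
%ΔQ = (87 − 103) / 103 × 100 = -15.53%.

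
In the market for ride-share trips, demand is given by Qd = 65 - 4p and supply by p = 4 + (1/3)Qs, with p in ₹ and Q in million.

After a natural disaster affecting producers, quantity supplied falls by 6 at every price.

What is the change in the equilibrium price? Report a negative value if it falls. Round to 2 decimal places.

+0.86

Original equilibrium: 65 - 4p = 3p - 12 gives 77 = 7p, so p = 11 and Q = 21.
After the shift, demand is Qd = 65 - 4p and supply is Qs = 3p - 18.
Setting them equal: 65 - 4p = 3p - 18 → 83 = 7p, so p = 83/7 ≈ 11.8571 and Q = 123/7 ≈ 17.5714.
Δp = 11.8571 − 11 = +0.86.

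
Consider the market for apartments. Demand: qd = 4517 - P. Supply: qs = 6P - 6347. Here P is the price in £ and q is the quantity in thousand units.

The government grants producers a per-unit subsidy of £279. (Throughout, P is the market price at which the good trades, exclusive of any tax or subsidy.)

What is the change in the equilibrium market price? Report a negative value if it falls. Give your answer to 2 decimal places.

-239.14

Solve the original market: 4517 - P = 6P - 6347, hence P = 1552 and q = 2965.
Since sellers receive the price plus the subsidy, the effective supply curve becomes qs = 6P - 4673.
Setting them equal: 4517 - P = 6P - 4673 → 9190 = 7P, so P = 9190/7 ≈ 1312.8571 and q = 22429/7 ≈ 3204.1429.
ΔP = 1312.8571 − 1552 = -239.14.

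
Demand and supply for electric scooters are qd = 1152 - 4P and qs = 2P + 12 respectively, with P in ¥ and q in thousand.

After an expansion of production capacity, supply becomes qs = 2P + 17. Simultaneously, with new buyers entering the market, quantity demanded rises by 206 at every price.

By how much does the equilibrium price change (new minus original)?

Initially, 1152 - 4P = 2P + 12, so 1140 = 6P and P = 190, q = 392.
After the shift, demand is qd = 1358 - 4P and supply is qs = 2P + 17.
New equilibrium: 1358 - 4P = 2P + 17 ⇒ 1341 = 6P ⇒ P = 223.5, q = 464.
ΔP = 223.5 − 190 = +33.5.

+33.5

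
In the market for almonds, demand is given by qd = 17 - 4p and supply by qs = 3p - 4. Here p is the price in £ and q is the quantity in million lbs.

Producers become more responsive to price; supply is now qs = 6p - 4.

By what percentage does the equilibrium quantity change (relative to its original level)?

+72

Solve the original market: 17 - 4p = 3p - 4, hence p = 3 and q = 5.
The new curves are qd = 17 - 4p (demand) and qs = 6p - 4 (supply).
New equilibrium: 17 - 4p = 6p - 4 ⇒ 21 = 10p ⇒ p = 2.1, q = 8.6.
%Δq = (8.6 − 5) / 5 × 100 = +72%.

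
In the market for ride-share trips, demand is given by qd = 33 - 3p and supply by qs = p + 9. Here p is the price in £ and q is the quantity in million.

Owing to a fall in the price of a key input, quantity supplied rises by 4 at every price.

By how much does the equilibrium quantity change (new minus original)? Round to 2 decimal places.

+3.00

Initially, 33 - 3p = p + 9, so 24 = 4p and p = 6, q = 15.
The new curves are qd = 33 - 3p (demand) and qs = p + 13 (supply).
New equilibrium: 33 - 3p = p + 13 ⇒ 20 = 4p ⇒ p = 5, q = 18.
Δq = 18 − 15 = +3.00.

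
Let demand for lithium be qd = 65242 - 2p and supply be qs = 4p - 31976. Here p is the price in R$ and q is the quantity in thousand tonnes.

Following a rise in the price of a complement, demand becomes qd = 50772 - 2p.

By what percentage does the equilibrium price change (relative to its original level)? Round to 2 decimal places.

-14.88

Before the shock: 65242 - 2p = 4p - 31976 ⇒ 97218 = 6p ⇒ p = 16203, q = 32836.
The new curves are qd = 50772 - 2p (demand) and qs = 4p - 31976 (supply).
Setting them equal: 50772 - 2p = 4p - 31976 → 82748 = 6p, so p = 41374/3 ≈ 13791.3333 and q = 69568/3 ≈ 23189.3333.
%Δp = (13791.3333 − 16203) / 16203 × 100 = -14.88%.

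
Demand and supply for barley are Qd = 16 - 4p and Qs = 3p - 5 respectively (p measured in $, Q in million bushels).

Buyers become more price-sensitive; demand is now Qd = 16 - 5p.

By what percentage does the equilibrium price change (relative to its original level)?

-12.5

Solve the original market: 16 - 4p = 3p - 5, hence p = 3 and Q = 4.
With the change applied: demand Qd = 16 - 5p, supply Qs = 3p - 5.
Equate the new curves: 16 - 5p = 3p - 5, giving 21 = 8p, p = 2.625, Q = 2.875.
%Δp = (2.625 − 3) / 3 × 100 = -12.5%.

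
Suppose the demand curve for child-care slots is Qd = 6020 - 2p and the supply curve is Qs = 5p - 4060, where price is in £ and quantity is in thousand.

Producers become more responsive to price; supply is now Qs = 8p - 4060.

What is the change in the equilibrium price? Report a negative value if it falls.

-432

Before the shock: 6020 - 2p = 5p - 4060 ⇒ 10080 = 7p ⇒ p = 1440, Q = 3140.
After the shift, demand is Qd = 6020 - 2p and supply is Qs = 8p - 4060.
Clearing the new market: 6020 - 2p = 8p - 4060, so p = 1008 and Q = 4004.
Δp = 1008 − 1440 = -432.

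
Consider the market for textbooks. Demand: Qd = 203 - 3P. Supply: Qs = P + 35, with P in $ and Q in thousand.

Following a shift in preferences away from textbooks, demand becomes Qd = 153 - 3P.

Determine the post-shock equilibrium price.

Original equilibrium: 203 - 3P = P + 35 gives 168 = 4P, so P = 42 and Q = 77.
The shock moves the curves to Qd = 153 - 3P and Qs = P + 35.
Equate the new curves: 153 - 3P = P + 35, giving 118 = 4P, P = 29.5, Q = 64.5.

29.5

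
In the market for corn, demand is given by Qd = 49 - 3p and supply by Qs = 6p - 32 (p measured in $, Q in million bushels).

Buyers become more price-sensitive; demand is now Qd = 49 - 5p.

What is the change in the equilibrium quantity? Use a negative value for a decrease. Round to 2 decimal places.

Original equilibrium: 49 - 3p = 6p - 32 gives 81 = 9p, so p = 9 and Q = 22.
After the shift, demand is Qd = 49 - 5p and supply is Qs = 6p - 32.
Clearing the new market: 49 - 5p = 6p - 32, so p = 81/11 ≈ 7.3636 and Q = 134/11 ≈ 12.1818.
ΔQ = 12.1818 − 22 = -9.82.

-9.82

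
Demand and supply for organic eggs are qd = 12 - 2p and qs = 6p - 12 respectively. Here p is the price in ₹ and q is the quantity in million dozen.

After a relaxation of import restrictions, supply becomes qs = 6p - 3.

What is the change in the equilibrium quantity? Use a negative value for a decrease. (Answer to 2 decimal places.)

Before the shock: 12 - 2p = 6p - 12 ⇒ 24 = 8p ⇒ p = 3, q = 6.
With the change applied: demand qd = 12 - 2p, supply qs = 6p - 3.
Clearing the new market: 12 - 2p = 6p - 3, so p = 1.875 and q = 8.25.
Δq = 8.25 − 6 = +2.25.

+2.25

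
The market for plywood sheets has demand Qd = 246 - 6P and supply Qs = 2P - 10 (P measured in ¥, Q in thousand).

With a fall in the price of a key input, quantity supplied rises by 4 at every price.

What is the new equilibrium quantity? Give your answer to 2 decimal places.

Original equilibrium: 246 - 6P = 2P - 10 gives 256 = 8P, so P = 32 and Q = 54.
After the shift, demand is Qd = 246 - 6P and supply is Qs = 2P - 6.
Equate the new curves: 246 - 6P = 2P - 6, giving 252 = 8P, P = 31.5, Q = 57.

57.00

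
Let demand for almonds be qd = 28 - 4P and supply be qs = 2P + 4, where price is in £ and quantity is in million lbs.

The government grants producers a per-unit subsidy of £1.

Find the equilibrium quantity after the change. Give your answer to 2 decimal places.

13.33

Original equilibrium: 28 - 4P = 2P + 4 gives 24 = 6P, so P = 4 and q = 12.
Since sellers receive the price plus the subsidy, the effective supply curve becomes qs = 2P + 6.
Setting them equal: 28 - 4P = 2P + 6 → 22 = 6P, so P = 11/3 ≈ 3.6667 and q = 40/3 ≈ 13.3333.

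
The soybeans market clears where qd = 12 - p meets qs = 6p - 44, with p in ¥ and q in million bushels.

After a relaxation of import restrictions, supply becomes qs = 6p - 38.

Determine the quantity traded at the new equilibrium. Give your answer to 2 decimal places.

Before the shock: 12 - p = 6p - 44 ⇒ 56 = 7p ⇒ p = 8, q = 4.
The shock moves the curves to qd = 12 - p and qs = 6p - 38.
New equilibrium: 12 - p = 6p - 38 ⇒ 50 = 7p ⇒ p = 50/7 ≈ 7.1429, q = 34/7 ≈ 4.8571.

4.86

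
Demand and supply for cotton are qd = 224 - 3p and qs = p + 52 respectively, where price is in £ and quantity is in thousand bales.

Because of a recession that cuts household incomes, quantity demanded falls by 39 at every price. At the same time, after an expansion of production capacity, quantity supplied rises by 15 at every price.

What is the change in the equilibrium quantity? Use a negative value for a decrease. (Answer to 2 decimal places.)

+1.50

Solve the original market: 224 - 3p = p + 52, hence p = 43 and q = 95.
The new curves are qd = 185 - 3p (demand) and qs = p + 67 (supply).
New equilibrium: 185 - 3p = p + 67 ⇒ 118 = 4p ⇒ p = 29.5, q = 96.5.
Δq = 96.5 − 95 = +1.50.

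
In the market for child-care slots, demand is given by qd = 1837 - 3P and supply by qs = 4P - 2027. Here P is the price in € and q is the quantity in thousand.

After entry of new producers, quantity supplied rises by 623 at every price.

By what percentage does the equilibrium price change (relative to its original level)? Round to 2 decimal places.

-16.12

Solve the original market: 1837 - 3P = 4P - 2027, hence P = 552 and q = 181.
After the shift, demand is qd = 1837 - 3P and supply is qs = 4P - 1404.
Setting them equal: 1837 - 3P = 4P - 1404 → 3241 = 7P, so P = 463 and q = 448.
%ΔP = (463 − 552) / 552 × 100 = -16.12%.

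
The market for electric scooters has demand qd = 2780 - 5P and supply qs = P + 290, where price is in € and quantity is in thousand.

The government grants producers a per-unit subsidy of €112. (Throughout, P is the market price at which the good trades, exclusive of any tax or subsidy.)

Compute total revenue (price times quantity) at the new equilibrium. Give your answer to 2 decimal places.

316406.11

Initially, 2780 - 5P = P + 290, so 2490 = 6P and P = 415, q = 705.
Since sellers receive the price plus the subsidy, the effective supply curve becomes qs = P + 402.
New equilibrium: 2780 - 5P = P + 402 ⇒ 2378 = 6P ⇒ P = 1189/3 ≈ 396.3333, q = 2395/3 ≈ 798.3333.
New expenditure = 396.3333 × 798.3333 = 316406.11.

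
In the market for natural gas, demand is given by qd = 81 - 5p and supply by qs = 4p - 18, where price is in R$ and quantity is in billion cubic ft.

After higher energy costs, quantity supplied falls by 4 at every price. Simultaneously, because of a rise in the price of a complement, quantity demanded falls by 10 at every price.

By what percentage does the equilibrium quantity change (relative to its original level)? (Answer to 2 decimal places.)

-25.64

Before the shock: 81 - 5p = 4p - 18 ⇒ 99 = 9p ⇒ p = 11, q = 26.
The new curves are qd = 71 - 5p (demand) and qs = 4p - 22 (supply).
Setting them equal: 71 - 5p = 4p - 22 → 93 = 9p, so p = 31/3 ≈ 10.3333 and q = 58/3 ≈ 19.3333.
%Δq = (19.3333 − 26) / 26 × 100 = -25.64%.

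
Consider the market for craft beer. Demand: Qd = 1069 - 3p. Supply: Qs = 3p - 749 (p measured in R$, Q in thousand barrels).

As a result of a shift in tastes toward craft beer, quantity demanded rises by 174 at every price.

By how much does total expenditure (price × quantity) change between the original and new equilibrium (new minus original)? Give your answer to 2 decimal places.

Original equilibrium: 1069 - 3p = 3p - 749 gives 1818 = 6p, so p = 303 and Q = 160.
After the shift, demand is Qd = 1243 - 3p and supply is Qs = 3p - 749.
Equate the new curves: 1243 - 3p = 3p - 749, giving 1992 = 6p, p = 332, Q = 247.
Expenditure moves from 303×160 = 48480 to 332×247 = 82004; change = +33524.00.

+33524.00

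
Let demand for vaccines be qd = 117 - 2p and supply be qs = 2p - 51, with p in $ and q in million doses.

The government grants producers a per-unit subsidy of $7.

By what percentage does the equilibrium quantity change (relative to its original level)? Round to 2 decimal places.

+21.21

Original equilibrium: 117 - 2p = 2p - 51 gives 168 = 4p, so p = 42 and q = 33.
Since sellers receive the price plus the subsidy, the effective supply curve becomes qs = 2p - 37.
New equilibrium: 117 - 2p = 2p - 37 ⇒ 154 = 4p ⇒ p = 38.5, q = 40.
%Δq = (40 − 33) / 33 × 100 = +21.21%.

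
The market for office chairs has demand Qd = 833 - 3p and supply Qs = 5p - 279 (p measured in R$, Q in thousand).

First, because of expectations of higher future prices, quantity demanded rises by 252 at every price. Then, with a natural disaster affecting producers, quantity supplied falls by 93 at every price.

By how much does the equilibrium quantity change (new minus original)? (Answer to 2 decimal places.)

Original equilibrium: 833 - 3p = 5p - 279 gives 1112 = 8p, so p = 139 and Q = 416.
With the change applied: demand Qd = 1085 - 3p, supply Qs = 5p - 372.
Equate the new curves: 1085 - 3p = 5p - 372, giving 1457 = 8p, p = 182.125, Q = 538.625.
ΔQ = 538.625 − 416 = +122.63.

+122.63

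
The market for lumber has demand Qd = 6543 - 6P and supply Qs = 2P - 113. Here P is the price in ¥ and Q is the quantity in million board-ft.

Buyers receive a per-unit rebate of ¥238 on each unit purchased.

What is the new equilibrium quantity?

Solve the original market: 6543 - 6P = 2P - 113, hence P = 832 and Q = 1551.
Since buyers' out-of-pocket price is the market price minus the rebate, the effective demand curve becomes Qd = 7971 - 6P.
Clearing the new market: 7971 - 6P = 2P - 113, so P = 1010.5 and Q = 1908.

1908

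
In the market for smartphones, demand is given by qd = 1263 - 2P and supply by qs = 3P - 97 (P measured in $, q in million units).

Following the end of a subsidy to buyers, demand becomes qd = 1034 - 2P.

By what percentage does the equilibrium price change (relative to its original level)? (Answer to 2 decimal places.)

Before the shock: 1263 - 2P = 3P - 97 ⇒ 1360 = 5P ⇒ P = 272, q = 719.
The shock moves the curves to qd = 1034 - 2P and qs = 3P - 97.
Setting them equal: 1034 - 2P = 3P - 97 → 1131 = 5P, so P = 226.2 and q = 581.6.
%ΔP = (226.2 − 272) / 272 × 100 = -16.84%.

-16.84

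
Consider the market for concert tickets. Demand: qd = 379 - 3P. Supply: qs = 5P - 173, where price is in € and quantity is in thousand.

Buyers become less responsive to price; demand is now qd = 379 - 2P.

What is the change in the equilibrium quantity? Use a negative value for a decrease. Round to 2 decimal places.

Original equilibrium: 379 - 3P = 5P - 173 gives 552 = 8P, so P = 69 and q = 172.
The shock moves the curves to qd = 379 - 2P and qs = 5P - 173.
Clearing the new market: 379 - 2P = 5P - 173, so P = 552/7 ≈ 78.8571 and q = 1549/7 ≈ 221.2857.
Δq = 221.2857 − 172 = +49.29.

+49.29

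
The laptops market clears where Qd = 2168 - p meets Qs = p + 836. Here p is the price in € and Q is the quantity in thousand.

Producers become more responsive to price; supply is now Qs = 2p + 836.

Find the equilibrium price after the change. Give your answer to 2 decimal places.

444.00

Before the shock: 2168 - p = p + 836 ⇒ 1332 = 2p ⇒ p = 666, Q = 1502.
The shock moves the curves to Qd = 2168 - p and Qs = 2p + 836.
Setting them equal: 2168 - p = 2p + 836 → 1332 = 3p, so p = 444 and Q = 1724.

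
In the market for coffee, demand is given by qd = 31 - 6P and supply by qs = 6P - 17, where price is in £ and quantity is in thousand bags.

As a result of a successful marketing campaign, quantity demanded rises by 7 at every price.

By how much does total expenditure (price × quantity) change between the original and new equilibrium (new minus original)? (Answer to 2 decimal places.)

Initially, 31 - 6P = 6P - 17, so 48 = 12P and P = 4, q = 7.
The shock moves the curves to qd = 38 - 6P and qs = 6P - 17.
New equilibrium: 38 - 6P = 6P - 17 ⇒ 55 = 12P ⇒ P = 55/12 ≈ 4.5833, q = 10.5.
Expenditure moves from 4×7 = 28 to 4.5833×10.5 = 48.125; change = +20.13.

+20.13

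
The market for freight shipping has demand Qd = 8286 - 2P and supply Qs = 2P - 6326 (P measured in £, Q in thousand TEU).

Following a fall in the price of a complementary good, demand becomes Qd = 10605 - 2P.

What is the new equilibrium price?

Solve the original market: 8286 - 2P = 2P - 6326, hence P = 3653 and Q = 980.
The shock moves the curves to Qd = 10605 - 2P and Qs = 2P - 6326.
Clearing the new market: 10605 - 2P = 2P - 6326, so P = 4232.75 and Q = 2139.5.

4232.75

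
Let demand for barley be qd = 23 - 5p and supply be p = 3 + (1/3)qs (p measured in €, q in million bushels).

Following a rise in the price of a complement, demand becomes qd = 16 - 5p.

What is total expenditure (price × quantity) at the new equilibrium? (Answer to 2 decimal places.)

Solve the original market: 23 - 5p = 3p - 9, hence p = 4 and q = 3.
With the change applied: demand qd = 16 - 5p, supply qs = 3p - 9.
Equate the new curves: 16 - 5p = 3p - 9, giving 25 = 8p, p = 3.125, q = 0.375.
New expenditure = 3.125 × 0.375 = 1.17.

1.17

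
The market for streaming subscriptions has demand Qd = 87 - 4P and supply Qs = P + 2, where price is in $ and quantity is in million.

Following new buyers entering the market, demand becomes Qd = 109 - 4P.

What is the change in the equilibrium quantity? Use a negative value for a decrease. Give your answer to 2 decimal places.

+4.40

Original equilibrium: 87 - 4P = P + 2 gives 85 = 5P, so P = 17 and Q = 19.
The new curves are Qd = 109 - 4P (demand) and Qs = P + 2 (supply).
Equate the new curves: 109 - 4P = P + 2, giving 107 = 5P, P = 21.4, Q = 23.4.
ΔQ = 23.4 − 19 = +4.40.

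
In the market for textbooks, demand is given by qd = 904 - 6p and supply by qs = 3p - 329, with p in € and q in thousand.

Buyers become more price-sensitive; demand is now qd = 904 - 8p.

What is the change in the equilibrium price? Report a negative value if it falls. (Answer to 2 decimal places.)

Solve the original market: 904 - 6p = 3p - 329, hence p = 137 and q = 82.
The shock moves the curves to qd = 904 - 8p and qs = 3p - 329.
Equate the new curves: 904 - 8p = 3p - 329, giving 1233 = 11p, p = 1233/11 ≈ 112.0909, q = 80/11 ≈ 7.2727.
Δp = 112.0909 − 137 = -24.91.

-24.91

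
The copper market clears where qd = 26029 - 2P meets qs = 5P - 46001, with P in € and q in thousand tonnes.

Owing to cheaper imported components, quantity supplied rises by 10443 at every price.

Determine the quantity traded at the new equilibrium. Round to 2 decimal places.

8432.71

Solve the original market: 26029 - 2P = 5P - 46001, hence P = 10290 and q = 5449.
With the change applied: demand qd = 26029 - 2P, supply qs = 5P - 35558.
Clearing the new market: 26029 - 2P = 5P - 35558, so P = 61587/7 ≈ 8798.1429 and q = 59029/7 ≈ 8432.7143.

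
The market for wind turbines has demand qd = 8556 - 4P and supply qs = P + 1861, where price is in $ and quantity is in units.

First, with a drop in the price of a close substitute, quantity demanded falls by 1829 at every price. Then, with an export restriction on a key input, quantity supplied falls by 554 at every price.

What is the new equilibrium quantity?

Original equilibrium: 8556 - 4P = P + 1861 gives 6695 = 5P, so P = 1339 and q = 3200.
With the change applied: demand qd = 6727 - 4P, supply qs = P + 1307.
Equate the new curves: 6727 - 4P = P + 1307, giving 5420 = 5P, P = 1084, q = 2391.

2391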